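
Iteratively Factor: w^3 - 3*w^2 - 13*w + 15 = (w - 1)*(w^2 - 2*w - 15) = (w - 5)*(w - 1)*(w + 3)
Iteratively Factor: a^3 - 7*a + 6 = (a + 3)*(a^2 - 3*a + 2) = (a - 1)*(a + 3)*(a - 2)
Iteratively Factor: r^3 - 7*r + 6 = (r + 3)*(r^2 - 3*r + 2) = (r - 1)*(r + 3)*(r - 2)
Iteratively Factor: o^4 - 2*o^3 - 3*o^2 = (o + 1)*(o^3 - 3*o^2) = o*(o + 1)*(o^2 - 3*o) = o^2*(o + 1)*(o - 3)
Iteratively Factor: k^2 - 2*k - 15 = (k + 3)*(k - 5)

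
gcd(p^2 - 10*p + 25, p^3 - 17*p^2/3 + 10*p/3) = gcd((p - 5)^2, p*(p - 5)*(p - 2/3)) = p - 5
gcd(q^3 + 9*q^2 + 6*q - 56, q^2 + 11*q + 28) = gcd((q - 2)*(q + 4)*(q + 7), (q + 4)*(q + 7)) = q^2 + 11*q + 28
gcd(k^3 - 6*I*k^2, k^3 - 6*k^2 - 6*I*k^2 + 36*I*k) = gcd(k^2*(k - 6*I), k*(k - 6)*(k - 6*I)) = k^2 - 6*I*k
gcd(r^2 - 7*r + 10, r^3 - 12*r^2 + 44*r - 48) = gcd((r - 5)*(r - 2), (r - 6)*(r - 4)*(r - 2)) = r - 2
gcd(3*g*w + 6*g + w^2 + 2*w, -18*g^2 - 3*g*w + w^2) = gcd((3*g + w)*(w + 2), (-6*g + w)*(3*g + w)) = 3*g + w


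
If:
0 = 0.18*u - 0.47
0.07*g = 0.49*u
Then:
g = 18.28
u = 2.61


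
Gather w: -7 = -7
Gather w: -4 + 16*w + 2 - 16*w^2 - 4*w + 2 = -16*w^2 + 12*w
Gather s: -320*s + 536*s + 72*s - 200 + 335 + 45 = 288*s + 180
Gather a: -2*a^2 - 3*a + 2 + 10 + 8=-2*a^2 - 3*a + 20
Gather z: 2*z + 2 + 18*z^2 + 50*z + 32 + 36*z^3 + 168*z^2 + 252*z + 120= 36*z^3 + 186*z^2 + 304*z + 154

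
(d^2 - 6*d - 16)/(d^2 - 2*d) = (d^2 - 6*d - 16)/(d*(d - 2))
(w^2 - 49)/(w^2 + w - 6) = (w^2 - 49)/(w^2 + w - 6)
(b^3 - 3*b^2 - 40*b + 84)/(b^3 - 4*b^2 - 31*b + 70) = (b + 6)/(b + 5)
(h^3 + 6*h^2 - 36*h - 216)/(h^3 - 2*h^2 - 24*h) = (h^2 + 12*h + 36)/(h*(h + 4))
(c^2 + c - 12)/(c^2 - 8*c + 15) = (c + 4)/(c - 5)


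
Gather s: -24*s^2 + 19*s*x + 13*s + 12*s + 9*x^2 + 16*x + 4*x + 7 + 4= -24*s^2 + s*(19*x + 25) + 9*x^2 + 20*x + 11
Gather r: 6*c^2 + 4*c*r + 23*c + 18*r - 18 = 6*c^2 + 23*c + r*(4*c + 18) - 18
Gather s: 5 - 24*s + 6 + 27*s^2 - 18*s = 27*s^2 - 42*s + 11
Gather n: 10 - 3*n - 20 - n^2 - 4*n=-n^2 - 7*n - 10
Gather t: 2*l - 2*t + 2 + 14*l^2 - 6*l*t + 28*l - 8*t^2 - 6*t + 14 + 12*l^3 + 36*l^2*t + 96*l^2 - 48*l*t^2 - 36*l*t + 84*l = 12*l^3 + 110*l^2 + 114*l + t^2*(-48*l - 8) + t*(36*l^2 - 42*l - 8) + 16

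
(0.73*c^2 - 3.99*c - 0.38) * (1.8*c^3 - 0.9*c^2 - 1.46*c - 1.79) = 1.314*c^5 - 7.839*c^4 + 1.8412*c^3 + 4.8607*c^2 + 7.6969*c + 0.6802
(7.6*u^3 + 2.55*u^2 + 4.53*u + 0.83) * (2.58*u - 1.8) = 19.608*u^4 - 7.101*u^3 + 7.0974*u^2 - 6.0126*u - 1.494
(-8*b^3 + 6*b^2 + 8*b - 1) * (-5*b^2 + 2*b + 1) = 40*b^5 - 46*b^4 - 36*b^3 + 27*b^2 + 6*b - 1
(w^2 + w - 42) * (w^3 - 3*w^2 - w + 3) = w^5 - 2*w^4 - 46*w^3 + 128*w^2 + 45*w - 126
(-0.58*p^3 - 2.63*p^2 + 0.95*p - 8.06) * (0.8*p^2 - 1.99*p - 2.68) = -0.464*p^5 - 0.9498*p^4 + 7.5481*p^3 - 1.2901*p^2 + 13.4934*p + 21.6008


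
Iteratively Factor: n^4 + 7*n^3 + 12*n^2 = (n)*(n^3 + 7*n^2 + 12*n) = n*(n + 3)*(n^2 + 4*n) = n*(n + 3)*(n + 4)*(n)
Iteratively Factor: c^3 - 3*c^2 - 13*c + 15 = (c - 1)*(c^2 - 2*c - 15) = (c - 5)*(c - 1)*(c + 3)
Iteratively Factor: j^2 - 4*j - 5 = (j + 1)*(j - 5)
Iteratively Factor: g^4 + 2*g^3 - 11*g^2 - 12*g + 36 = (g + 3)*(g^3 - g^2 - 8*g + 12) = (g - 2)*(g + 3)*(g^2 + g - 6) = (g - 2)^2*(g + 3)*(g + 3)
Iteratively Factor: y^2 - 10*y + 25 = (y - 5)*(y - 5)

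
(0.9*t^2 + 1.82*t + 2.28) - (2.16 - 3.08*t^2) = 3.98*t^2 + 1.82*t + 0.12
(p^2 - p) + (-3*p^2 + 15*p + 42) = -2*p^2 + 14*p + 42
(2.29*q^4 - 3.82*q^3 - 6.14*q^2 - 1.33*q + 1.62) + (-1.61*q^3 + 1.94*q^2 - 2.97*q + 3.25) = 2.29*q^4 - 5.43*q^3 - 4.2*q^2 - 4.3*q + 4.87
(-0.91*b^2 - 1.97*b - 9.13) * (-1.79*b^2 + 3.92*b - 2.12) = 1.6289*b^4 - 0.0409000000000002*b^3 + 10.5495*b^2 - 31.6132*b + 19.3556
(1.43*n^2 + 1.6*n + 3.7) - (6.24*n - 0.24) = 1.43*n^2 - 4.64*n + 3.94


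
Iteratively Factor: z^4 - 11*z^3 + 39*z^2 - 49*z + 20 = (z - 4)*(z^3 - 7*z^2 + 11*z - 5) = (z - 5)*(z - 4)*(z^2 - 2*z + 1) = (z - 5)*(z - 4)*(z - 1)*(z - 1)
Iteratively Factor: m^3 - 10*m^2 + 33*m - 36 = (m - 3)*(m^2 - 7*m + 12) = (m - 4)*(m - 3)*(m - 3)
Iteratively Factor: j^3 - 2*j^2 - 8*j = (j + 2)*(j^2 - 4*j) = (j - 4)*(j + 2)*(j)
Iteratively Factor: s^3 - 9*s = (s)*(s^2 - 9) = s*(s - 3)*(s + 3)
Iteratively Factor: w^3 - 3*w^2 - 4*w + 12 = (w + 2)*(w^2 - 5*w + 6) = (w - 2)*(w + 2)*(w - 3)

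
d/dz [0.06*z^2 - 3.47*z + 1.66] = 0.12*z - 3.47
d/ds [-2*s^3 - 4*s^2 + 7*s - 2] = -6*s^2 - 8*s + 7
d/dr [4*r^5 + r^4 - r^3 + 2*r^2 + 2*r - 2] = 20*r^4 + 4*r^3 - 3*r^2 + 4*r + 2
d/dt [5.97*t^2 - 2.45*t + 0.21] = 11.94*t - 2.45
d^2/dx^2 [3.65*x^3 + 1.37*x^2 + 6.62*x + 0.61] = 21.9*x + 2.74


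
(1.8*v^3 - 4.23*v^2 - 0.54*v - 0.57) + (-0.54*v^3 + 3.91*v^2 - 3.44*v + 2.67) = 1.26*v^3 - 0.32*v^2 - 3.98*v + 2.1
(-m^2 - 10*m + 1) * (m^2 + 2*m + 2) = -m^4 - 12*m^3 - 21*m^2 - 18*m + 2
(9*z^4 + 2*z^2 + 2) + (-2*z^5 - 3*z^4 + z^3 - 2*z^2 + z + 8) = -2*z^5 + 6*z^4 + z^3 + z + 10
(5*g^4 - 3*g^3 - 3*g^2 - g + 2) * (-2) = -10*g^4 + 6*g^3 + 6*g^2 + 2*g - 4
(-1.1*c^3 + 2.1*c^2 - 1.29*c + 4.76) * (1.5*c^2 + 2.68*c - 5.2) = -1.65*c^5 + 0.202*c^4 + 9.413*c^3 - 7.2372*c^2 + 19.4648*c - 24.752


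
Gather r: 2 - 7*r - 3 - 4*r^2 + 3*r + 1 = -4*r^2 - 4*r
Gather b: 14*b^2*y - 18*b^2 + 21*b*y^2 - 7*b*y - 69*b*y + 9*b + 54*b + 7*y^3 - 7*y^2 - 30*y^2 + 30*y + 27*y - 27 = b^2*(14*y - 18) + b*(21*y^2 - 76*y + 63) + 7*y^3 - 37*y^2 + 57*y - 27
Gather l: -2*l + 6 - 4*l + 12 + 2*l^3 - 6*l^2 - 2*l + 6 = 2*l^3 - 6*l^2 - 8*l + 24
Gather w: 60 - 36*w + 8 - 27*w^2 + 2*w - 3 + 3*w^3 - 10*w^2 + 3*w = 3*w^3 - 37*w^2 - 31*w + 65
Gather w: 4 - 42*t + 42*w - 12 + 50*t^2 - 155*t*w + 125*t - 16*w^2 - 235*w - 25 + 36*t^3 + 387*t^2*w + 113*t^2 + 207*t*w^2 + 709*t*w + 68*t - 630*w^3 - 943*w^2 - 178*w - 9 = 36*t^3 + 163*t^2 + 151*t - 630*w^3 + w^2*(207*t - 959) + w*(387*t^2 + 554*t - 371) - 42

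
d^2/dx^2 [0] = 0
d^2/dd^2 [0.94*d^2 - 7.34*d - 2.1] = 1.88000000000000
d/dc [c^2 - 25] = 2*c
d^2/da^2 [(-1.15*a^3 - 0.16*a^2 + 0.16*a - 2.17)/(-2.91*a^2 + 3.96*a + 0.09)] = (-1.4210854715202e-14*a^4 + 37.64781*a^3 + 112.965246*a^2 - 150.232806*a + 69.31143)/(24.642171*a^6 - 100.601028*a^5 + 134.613981*a^4 - 55.876392*a^3 - 4.163319*a^2 - 0.096228*a - 0.000729)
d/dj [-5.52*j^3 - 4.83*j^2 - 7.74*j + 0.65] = -16.56*j^2 - 9.66*j - 7.74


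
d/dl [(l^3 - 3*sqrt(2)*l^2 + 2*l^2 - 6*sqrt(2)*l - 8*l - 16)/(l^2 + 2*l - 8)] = (l^4 + 4*l^3 - 12*l^2 + 48*sqrt(2)*l + 48*sqrt(2) + 96)/(l^4 + 4*l^3 - 12*l^2 - 32*l + 64)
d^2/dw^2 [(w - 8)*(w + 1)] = 2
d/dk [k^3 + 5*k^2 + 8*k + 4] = 3*k^2 + 10*k + 8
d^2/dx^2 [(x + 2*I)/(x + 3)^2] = 2*(x - 6 + 6*I)/(x + 3)^4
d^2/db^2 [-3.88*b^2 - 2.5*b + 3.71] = -7.76000000000000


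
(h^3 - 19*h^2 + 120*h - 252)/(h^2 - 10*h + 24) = (h^2 - 13*h + 42)/(h - 4)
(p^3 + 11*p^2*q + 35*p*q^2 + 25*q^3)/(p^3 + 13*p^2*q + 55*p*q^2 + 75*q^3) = (p + q)/(p + 3*q)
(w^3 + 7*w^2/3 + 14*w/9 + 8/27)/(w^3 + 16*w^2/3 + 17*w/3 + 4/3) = (w^2 + 2*w + 8/9)/(w^2 + 5*w + 4)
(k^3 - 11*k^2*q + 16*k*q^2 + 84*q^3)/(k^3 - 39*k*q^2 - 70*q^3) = (k - 6*q)/(k + 5*q)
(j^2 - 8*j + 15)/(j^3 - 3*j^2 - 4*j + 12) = (j - 5)/(j^2 - 4)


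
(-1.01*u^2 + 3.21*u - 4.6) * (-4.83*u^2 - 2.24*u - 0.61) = 4.8783*u^4 - 13.2419*u^3 + 15.6437*u^2 + 8.3459*u + 2.806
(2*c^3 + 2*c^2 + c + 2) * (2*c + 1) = 4*c^4 + 6*c^3 + 4*c^2 + 5*c + 2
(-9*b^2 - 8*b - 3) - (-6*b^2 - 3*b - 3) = -3*b^2 - 5*b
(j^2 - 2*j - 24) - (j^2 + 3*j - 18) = -5*j - 6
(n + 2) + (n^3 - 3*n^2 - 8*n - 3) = n^3 - 3*n^2 - 7*n - 1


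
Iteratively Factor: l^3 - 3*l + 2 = (l + 2)*(l^2 - 2*l + 1) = (l - 1)*(l + 2)*(l - 1)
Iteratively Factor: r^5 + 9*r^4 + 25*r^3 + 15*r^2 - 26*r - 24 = (r + 3)*(r^4 + 6*r^3 + 7*r^2 - 6*r - 8) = (r + 2)*(r + 3)*(r^3 + 4*r^2 - r - 4) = (r + 1)*(r + 2)*(r + 3)*(r^2 + 3*r - 4) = (r - 1)*(r + 1)*(r + 2)*(r + 3)*(r + 4)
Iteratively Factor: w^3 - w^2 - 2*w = (w - 2)*(w^2 + w) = w*(w - 2)*(w + 1)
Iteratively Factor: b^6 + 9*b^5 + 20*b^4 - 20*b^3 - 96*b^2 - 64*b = (b + 1)*(b^5 + 8*b^4 + 12*b^3 - 32*b^2 - 64*b) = (b + 1)*(b + 2)*(b^4 + 6*b^3 - 32*b) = (b + 1)*(b + 2)*(b + 4)*(b^3 + 2*b^2 - 8*b) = (b - 2)*(b + 1)*(b + 2)*(b + 4)*(b^2 + 4*b) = b*(b - 2)*(b + 1)*(b + 2)*(b + 4)*(b + 4)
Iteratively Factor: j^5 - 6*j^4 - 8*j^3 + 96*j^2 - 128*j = (j - 4)*(j^4 - 2*j^3 - 16*j^2 + 32*j) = (j - 4)^2*(j^3 + 2*j^2 - 8*j) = (j - 4)^2*(j - 2)*(j^2 + 4*j) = (j - 4)^2*(j - 2)*(j + 4)*(j)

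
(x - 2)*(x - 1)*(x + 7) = x^3 + 4*x^2 - 19*x + 14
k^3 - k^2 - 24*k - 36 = (k - 6)*(k + 2)*(k + 3)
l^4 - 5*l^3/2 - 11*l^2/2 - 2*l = l*(l - 4)*(l + 1/2)*(l + 1)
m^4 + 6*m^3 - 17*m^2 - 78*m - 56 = (m - 4)*(m + 1)*(m + 2)*(m + 7)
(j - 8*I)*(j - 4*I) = j^2 - 12*I*j - 32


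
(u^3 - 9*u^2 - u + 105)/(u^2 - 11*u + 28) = (u^2 - 2*u - 15)/(u - 4)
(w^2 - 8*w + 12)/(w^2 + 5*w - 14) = (w - 6)/(w + 7)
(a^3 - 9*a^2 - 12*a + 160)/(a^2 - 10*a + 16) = (a^2 - a - 20)/(a - 2)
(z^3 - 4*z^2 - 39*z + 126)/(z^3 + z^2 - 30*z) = (z^2 - 10*z + 21)/(z*(z - 5))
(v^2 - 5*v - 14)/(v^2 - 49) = (v + 2)/(v + 7)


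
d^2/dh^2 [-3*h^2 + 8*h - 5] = -6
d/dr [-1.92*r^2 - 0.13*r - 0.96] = -3.84*r - 0.13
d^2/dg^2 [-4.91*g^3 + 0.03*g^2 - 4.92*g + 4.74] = 0.06 - 29.46*g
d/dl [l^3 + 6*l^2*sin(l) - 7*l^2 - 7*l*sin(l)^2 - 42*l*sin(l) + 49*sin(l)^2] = 6*l^2*cos(l) + 3*l^2 + 12*l*sin(l) - 7*l*sin(2*l) - 42*l*cos(l) - 14*l - 7*sin(l)^2 - 42*sin(l) + 49*sin(2*l)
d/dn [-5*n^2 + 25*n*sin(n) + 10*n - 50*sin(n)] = 25*n*cos(n) - 10*n + 25*sin(n) - 50*cos(n) + 10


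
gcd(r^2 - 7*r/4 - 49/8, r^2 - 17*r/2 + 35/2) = r - 7/2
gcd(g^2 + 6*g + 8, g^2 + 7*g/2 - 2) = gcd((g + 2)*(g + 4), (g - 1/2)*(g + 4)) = g + 4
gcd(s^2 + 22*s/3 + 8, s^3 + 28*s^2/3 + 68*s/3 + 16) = s^2 + 22*s/3 + 8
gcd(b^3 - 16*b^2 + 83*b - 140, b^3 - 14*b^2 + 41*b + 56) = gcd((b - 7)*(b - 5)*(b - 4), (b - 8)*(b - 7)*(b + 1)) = b - 7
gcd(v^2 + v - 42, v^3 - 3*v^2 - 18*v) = v - 6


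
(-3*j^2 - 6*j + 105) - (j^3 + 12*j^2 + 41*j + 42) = -j^3 - 15*j^2 - 47*j + 63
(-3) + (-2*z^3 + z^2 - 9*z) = -2*z^3 + z^2 - 9*z - 3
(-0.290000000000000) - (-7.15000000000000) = 6.86000000000000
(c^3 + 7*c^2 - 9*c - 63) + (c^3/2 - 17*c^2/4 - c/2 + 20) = 3*c^3/2 + 11*c^2/4 - 19*c/2 - 43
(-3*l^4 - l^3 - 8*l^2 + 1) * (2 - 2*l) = 6*l^5 - 4*l^4 + 14*l^3 - 16*l^2 - 2*l + 2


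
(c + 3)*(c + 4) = c^2 + 7*c + 12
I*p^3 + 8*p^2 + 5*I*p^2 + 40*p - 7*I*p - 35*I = (p + 5)*(p - 7*I)*(I*p + 1)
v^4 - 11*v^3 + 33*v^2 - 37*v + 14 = (v - 7)*(v - 2)*(v - 1)^2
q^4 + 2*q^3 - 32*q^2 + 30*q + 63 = (q - 3)^2*(q + 1)*(q + 7)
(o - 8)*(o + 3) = o^2 - 5*o - 24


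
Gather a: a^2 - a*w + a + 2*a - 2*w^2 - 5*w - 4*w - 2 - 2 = a^2 + a*(3 - w) - 2*w^2 - 9*w - 4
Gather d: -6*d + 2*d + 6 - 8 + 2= -4*d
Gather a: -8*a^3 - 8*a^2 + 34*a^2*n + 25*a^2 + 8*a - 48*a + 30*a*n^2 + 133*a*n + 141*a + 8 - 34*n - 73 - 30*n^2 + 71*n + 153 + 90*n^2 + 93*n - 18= -8*a^3 + a^2*(34*n + 17) + a*(30*n^2 + 133*n + 101) + 60*n^2 + 130*n + 70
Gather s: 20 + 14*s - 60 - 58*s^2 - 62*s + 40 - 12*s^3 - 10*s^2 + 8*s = -12*s^3 - 68*s^2 - 40*s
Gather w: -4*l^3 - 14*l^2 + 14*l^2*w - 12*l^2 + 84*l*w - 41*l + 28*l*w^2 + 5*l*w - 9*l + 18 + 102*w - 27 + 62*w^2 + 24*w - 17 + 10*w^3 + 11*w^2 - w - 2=-4*l^3 - 26*l^2 - 50*l + 10*w^3 + w^2*(28*l + 73) + w*(14*l^2 + 89*l + 125) - 28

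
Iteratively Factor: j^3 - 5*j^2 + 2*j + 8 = (j - 4)*(j^2 - j - 2) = (j - 4)*(j + 1)*(j - 2)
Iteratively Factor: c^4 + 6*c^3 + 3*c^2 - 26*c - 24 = (c - 2)*(c^3 + 8*c^2 + 19*c + 12) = (c - 2)*(c + 4)*(c^2 + 4*c + 3) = (c - 2)*(c + 3)*(c + 4)*(c + 1)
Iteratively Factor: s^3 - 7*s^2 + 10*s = (s - 2)*(s^2 - 5*s) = (s - 5)*(s - 2)*(s)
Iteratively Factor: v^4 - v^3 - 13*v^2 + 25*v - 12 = (v - 1)*(v^3 - 13*v + 12) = (v - 1)*(v + 4)*(v^2 - 4*v + 3) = (v - 1)^2*(v + 4)*(v - 3)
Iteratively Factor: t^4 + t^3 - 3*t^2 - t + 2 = (t - 1)*(t^3 + 2*t^2 - t - 2) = (t - 1)*(t + 1)*(t^2 + t - 2) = (t - 1)^2*(t + 1)*(t + 2)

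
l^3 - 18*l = l*(l - 3*sqrt(2))*(l + 3*sqrt(2))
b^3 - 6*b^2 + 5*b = b*(b - 5)*(b - 1)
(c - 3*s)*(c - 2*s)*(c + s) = c^3 - 4*c^2*s + c*s^2 + 6*s^3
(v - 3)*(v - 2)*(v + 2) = v^3 - 3*v^2 - 4*v + 12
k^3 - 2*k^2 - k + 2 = (k - 2)*(k - 1)*(k + 1)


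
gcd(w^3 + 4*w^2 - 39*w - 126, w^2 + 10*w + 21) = w^2 + 10*w + 21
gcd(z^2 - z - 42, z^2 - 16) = 1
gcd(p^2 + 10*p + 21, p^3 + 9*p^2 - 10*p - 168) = p + 7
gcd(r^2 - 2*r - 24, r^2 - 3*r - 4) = 1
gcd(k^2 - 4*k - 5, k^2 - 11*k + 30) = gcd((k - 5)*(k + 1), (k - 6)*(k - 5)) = k - 5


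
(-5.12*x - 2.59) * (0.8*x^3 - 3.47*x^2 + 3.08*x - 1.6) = -4.096*x^4 + 15.6944*x^3 - 6.7823*x^2 + 0.2148*x + 4.144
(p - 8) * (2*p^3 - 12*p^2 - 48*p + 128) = 2*p^4 - 28*p^3 + 48*p^2 + 512*p - 1024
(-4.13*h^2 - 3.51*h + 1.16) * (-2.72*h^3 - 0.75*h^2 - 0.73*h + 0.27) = 11.2336*h^5 + 12.6447*h^4 + 2.4922*h^3 + 0.5772*h^2 - 1.7945*h + 0.3132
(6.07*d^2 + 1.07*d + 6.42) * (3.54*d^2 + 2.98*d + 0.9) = 21.4878*d^4 + 21.8764*d^3 + 31.3784*d^2 + 20.0946*d + 5.778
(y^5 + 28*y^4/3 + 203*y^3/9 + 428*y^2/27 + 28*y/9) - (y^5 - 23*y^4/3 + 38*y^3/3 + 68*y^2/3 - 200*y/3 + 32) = 17*y^4 + 89*y^3/9 - 184*y^2/27 + 628*y/9 - 32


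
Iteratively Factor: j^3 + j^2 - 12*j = (j - 3)*(j^2 + 4*j) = (j - 3)*(j + 4)*(j)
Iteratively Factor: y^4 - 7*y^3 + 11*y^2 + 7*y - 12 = (y - 3)*(y^3 - 4*y^2 - y + 4) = (y - 4)*(y - 3)*(y^2 - 1) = (y - 4)*(y - 3)*(y + 1)*(y - 1)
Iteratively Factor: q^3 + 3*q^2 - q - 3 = (q + 3)*(q^2 - 1) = (q - 1)*(q + 3)*(q + 1)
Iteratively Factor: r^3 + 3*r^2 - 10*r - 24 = (r + 2)*(r^2 + r - 12) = (r + 2)*(r + 4)*(r - 3)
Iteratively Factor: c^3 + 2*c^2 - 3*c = (c - 1)*(c^2 + 3*c) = (c - 1)*(c + 3)*(c)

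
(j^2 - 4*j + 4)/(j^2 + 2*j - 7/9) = 9*(j^2 - 4*j + 4)/(9*j^2 + 18*j - 7)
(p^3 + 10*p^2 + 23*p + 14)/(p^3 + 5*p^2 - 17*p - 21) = (p + 2)/(p - 3)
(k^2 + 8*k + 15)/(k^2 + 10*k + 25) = (k + 3)/(k + 5)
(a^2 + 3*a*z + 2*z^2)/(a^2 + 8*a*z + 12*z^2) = (a + z)/(a + 6*z)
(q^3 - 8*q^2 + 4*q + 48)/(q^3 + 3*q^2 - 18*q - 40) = (q - 6)/(q + 5)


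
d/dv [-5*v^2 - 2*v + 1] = -10*v - 2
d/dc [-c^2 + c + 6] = 1 - 2*c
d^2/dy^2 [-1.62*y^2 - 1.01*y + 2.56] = -3.24000000000000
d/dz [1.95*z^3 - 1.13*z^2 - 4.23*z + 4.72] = 5.85*z^2 - 2.26*z - 4.23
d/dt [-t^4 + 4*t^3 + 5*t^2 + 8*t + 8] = -4*t^3 + 12*t^2 + 10*t + 8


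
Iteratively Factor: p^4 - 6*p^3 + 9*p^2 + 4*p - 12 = (p - 2)*(p^3 - 4*p^2 + p + 6) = (p - 2)*(p + 1)*(p^2 - 5*p + 6) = (p - 2)^2*(p + 1)*(p - 3)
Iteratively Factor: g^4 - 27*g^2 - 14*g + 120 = (g - 2)*(g^3 + 2*g^2 - 23*g - 60) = (g - 2)*(g + 3)*(g^2 - g - 20) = (g - 5)*(g - 2)*(g + 3)*(g + 4)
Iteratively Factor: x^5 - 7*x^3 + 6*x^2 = (x - 1)*(x^4 + x^3 - 6*x^2) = x*(x - 1)*(x^3 + x^2 - 6*x) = x*(x - 2)*(x - 1)*(x^2 + 3*x) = x^2*(x - 2)*(x - 1)*(x + 3)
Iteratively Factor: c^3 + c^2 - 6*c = (c)*(c^2 + c - 6) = c*(c + 3)*(c - 2)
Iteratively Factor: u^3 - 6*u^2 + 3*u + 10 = (u - 2)*(u^2 - 4*u - 5) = (u - 2)*(u + 1)*(u - 5)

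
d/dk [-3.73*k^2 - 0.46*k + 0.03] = -7.46*k - 0.46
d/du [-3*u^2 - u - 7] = -6*u - 1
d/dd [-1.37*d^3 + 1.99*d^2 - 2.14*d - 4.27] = -4.11*d^2 + 3.98*d - 2.14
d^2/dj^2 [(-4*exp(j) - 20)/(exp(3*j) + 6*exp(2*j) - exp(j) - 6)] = (-16*exp(6*j) - 252*exp(5*j) - 1480*exp(4*j) - 3176*exp(3*j) - 1584*exp(2*j) - 2876*exp(j) - 24)*exp(j)/(exp(9*j) + 18*exp(8*j) + 105*exp(7*j) + 162*exp(6*j) - 321*exp(5*j) - 594*exp(4*j) + 323*exp(3*j) + 630*exp(2*j) - 108*exp(j) - 216)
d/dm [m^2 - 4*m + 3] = 2*m - 4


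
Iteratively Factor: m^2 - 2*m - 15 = (m + 3)*(m - 5)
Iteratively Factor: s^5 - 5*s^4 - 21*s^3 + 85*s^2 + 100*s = (s + 4)*(s^4 - 9*s^3 + 15*s^2 + 25*s) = (s + 1)*(s + 4)*(s^3 - 10*s^2 + 25*s) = (s - 5)*(s + 1)*(s + 4)*(s^2 - 5*s) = s*(s - 5)*(s + 1)*(s + 4)*(s - 5)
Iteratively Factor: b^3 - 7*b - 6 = (b + 1)*(b^2 - b - 6) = (b - 3)*(b + 1)*(b + 2)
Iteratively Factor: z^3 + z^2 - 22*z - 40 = (z + 4)*(z^2 - 3*z - 10) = (z + 2)*(z + 4)*(z - 5)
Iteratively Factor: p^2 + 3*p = (p)*(p + 3)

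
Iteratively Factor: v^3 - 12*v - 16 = (v - 4)*(v^2 + 4*v + 4) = (v - 4)*(v + 2)*(v + 2)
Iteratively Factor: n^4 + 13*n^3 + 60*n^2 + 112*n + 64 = (n + 4)*(n^3 + 9*n^2 + 24*n + 16) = (n + 1)*(n + 4)*(n^2 + 8*n + 16) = (n + 1)*(n + 4)^2*(n + 4)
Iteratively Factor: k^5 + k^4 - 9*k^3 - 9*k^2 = (k)*(k^4 + k^3 - 9*k^2 - 9*k) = k*(k + 3)*(k^3 - 2*k^2 - 3*k) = k^2*(k + 3)*(k^2 - 2*k - 3) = k^2*(k + 1)*(k + 3)*(k - 3)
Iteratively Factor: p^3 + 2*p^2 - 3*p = (p - 1)*(p^2 + 3*p) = p*(p - 1)*(p + 3)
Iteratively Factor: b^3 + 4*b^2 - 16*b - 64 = (b + 4)*(b^2 - 16) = (b + 4)^2*(b - 4)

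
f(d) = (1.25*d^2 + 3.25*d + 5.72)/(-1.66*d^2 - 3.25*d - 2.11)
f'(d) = (2.5*d + 3.25)/(-1.66*d^2 - 3.25*d - 2.11) + (3.32*d + 3.25)*(1.25*d^2 + 3.25*d + 5.72)/(-1.66*d^2 - 3.25*d - 2.11)^2 = (1.3325*d^2 + 13.7154*d + 11.7325)/(2.7556*d^4 + 10.79*d^3 + 17.5677*d^2 + 13.715*d + 4.4521)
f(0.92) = -1.50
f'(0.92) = 0.60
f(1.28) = -1.33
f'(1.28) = 0.39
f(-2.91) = -1.02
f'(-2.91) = -0.38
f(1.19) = -1.36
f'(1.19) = 0.43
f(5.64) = -0.87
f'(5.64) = 0.02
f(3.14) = -0.98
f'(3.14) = 0.08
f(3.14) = -0.98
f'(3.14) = 0.08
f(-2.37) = -1.35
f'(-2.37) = -0.95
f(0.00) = -2.71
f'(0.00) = 2.64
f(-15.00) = -0.73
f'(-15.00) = 0.00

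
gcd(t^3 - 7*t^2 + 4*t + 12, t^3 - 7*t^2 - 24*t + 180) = t - 6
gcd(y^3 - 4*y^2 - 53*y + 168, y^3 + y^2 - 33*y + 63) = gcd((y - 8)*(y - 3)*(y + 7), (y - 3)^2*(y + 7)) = y^2 + 4*y - 21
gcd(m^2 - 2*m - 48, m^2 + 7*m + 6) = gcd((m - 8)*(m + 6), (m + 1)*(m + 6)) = m + 6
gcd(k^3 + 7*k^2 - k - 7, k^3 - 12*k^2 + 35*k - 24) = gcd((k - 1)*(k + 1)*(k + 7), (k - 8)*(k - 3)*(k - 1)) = k - 1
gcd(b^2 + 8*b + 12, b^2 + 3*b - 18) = b + 6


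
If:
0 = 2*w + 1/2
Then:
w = -1/4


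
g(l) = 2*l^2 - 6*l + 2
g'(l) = 4*l - 6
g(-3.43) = 46.11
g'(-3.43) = -19.72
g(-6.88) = 137.95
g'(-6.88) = -33.52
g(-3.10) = 39.82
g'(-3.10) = -18.40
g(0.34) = 0.19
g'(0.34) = -4.64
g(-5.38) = 92.17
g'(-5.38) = -27.52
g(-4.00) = 58.00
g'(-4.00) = -22.00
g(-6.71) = 132.31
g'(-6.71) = -32.84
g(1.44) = -2.49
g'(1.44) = -0.24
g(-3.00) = 38.00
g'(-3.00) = -18.00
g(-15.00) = 542.00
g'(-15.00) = -66.00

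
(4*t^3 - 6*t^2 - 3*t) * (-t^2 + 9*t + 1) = -4*t^5 + 42*t^4 - 47*t^3 - 33*t^2 - 3*t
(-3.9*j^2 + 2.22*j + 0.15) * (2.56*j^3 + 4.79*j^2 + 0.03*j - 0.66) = -9.984*j^5 - 12.9978*j^4 + 10.9008*j^3 + 3.3591*j^2 - 1.4607*j - 0.099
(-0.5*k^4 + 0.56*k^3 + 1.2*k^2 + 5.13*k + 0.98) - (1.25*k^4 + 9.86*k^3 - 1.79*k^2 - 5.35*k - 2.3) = -1.75*k^4 - 9.3*k^3 + 2.99*k^2 + 10.48*k + 3.28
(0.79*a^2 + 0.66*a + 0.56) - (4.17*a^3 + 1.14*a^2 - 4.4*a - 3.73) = -4.17*a^3 - 0.35*a^2 + 5.06*a + 4.29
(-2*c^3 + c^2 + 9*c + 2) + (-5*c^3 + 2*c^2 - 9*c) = -7*c^3 + 3*c^2 + 2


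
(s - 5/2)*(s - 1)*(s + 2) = s^3 - 3*s^2/2 - 9*s/2 + 5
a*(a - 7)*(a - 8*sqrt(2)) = a^3 - 8*sqrt(2)*a^2 - 7*a^2 + 56*sqrt(2)*a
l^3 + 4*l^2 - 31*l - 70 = (l - 5)*(l + 2)*(l + 7)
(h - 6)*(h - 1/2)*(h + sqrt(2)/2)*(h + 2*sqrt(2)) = h^4 - 13*h^3/2 + 5*sqrt(2)*h^3/2 - 65*sqrt(2)*h^2/4 + 5*h^2 - 13*h + 15*sqrt(2)*h/2 + 6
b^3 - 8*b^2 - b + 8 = (b - 8)*(b - 1)*(b + 1)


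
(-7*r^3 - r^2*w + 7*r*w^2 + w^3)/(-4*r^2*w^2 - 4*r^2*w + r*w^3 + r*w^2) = (7*r^3 + r^2*w - 7*r*w^2 - w^3)/(r*w*(4*r*w + 4*r - w^2 - w))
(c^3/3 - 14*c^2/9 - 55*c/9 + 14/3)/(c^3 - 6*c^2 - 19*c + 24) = (3*c^2 - 23*c + 14)/(9*(c^2 - 9*c + 8))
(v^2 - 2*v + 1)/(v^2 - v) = (v - 1)/v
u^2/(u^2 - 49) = u^2/(u^2 - 49)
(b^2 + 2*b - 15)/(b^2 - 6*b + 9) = (b + 5)/(b - 3)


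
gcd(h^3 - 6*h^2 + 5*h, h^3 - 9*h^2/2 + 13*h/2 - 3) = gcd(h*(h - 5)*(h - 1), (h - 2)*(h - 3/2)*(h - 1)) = h - 1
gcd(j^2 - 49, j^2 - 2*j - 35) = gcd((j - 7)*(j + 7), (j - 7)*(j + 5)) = j - 7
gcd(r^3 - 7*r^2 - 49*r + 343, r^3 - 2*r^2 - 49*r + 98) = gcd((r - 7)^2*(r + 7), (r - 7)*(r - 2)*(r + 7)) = r^2 - 49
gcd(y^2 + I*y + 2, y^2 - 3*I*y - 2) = y - I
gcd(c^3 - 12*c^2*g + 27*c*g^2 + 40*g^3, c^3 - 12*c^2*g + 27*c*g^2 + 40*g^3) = c^3 - 12*c^2*g + 27*c*g^2 + 40*g^3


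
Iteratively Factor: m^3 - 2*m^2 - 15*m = (m)*(m^2 - 2*m - 15) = m*(m - 5)*(m + 3)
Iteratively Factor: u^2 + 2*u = (u)*(u + 2)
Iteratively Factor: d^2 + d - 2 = (d + 2)*(d - 1)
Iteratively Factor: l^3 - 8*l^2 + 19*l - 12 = (l - 4)*(l^2 - 4*l + 3) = (l - 4)*(l - 1)*(l - 3)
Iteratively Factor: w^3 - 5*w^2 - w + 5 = (w + 1)*(w^2 - 6*w + 5) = (w - 5)*(w + 1)*(w - 1)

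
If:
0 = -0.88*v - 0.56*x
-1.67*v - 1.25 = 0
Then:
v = -0.75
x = 1.18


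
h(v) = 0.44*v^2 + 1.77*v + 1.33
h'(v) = 0.88*v + 1.77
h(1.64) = 5.42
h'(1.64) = 3.21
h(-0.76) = 0.24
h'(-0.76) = 1.10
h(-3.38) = 0.37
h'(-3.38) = -1.20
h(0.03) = 1.38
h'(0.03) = 1.80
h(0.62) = 2.60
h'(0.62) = 2.32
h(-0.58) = 0.45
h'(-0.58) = 1.26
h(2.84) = 9.91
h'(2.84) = 4.27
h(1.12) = 3.86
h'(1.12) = 2.76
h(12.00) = 85.93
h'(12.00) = 12.33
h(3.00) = 10.60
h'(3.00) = 4.41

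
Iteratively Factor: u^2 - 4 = (u - 2)*(u + 2)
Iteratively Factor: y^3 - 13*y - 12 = (y - 4)*(y^2 + 4*y + 3) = (y - 4)*(y + 3)*(y + 1)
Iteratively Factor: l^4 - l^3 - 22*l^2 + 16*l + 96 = (l - 4)*(l^3 + 3*l^2 - 10*l - 24) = (l - 4)*(l + 2)*(l^2 + l - 12) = (l - 4)*(l + 2)*(l + 4)*(l - 3)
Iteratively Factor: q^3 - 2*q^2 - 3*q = (q - 3)*(q^2 + q) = q*(q - 3)*(q + 1)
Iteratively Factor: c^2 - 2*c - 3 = (c + 1)*(c - 3)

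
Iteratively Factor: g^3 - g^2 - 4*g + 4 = (g - 1)*(g^2 - 4) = (g - 1)*(g + 2)*(g - 2)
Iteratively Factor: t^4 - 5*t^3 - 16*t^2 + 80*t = (t)*(t^3 - 5*t^2 - 16*t + 80) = t*(t - 5)*(t^2 - 16) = t*(t - 5)*(t + 4)*(t - 4)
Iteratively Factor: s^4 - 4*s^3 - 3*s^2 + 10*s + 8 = (s - 2)*(s^3 - 2*s^2 - 7*s - 4) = (s - 2)*(s + 1)*(s^2 - 3*s - 4) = (s - 2)*(s + 1)^2*(s - 4)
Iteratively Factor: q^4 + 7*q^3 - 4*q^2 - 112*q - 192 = (q + 4)*(q^3 + 3*q^2 - 16*q - 48) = (q + 4)^2*(q^2 - q - 12) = (q + 3)*(q + 4)^2*(q - 4)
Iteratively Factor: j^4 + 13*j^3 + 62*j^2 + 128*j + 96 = (j + 2)*(j^3 + 11*j^2 + 40*j + 48) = (j + 2)*(j + 4)*(j^2 + 7*j + 12) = (j + 2)*(j + 3)*(j + 4)*(j + 4)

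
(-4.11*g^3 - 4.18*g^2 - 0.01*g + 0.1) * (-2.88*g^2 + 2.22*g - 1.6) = 11.8368*g^5 + 2.9142*g^4 - 2.6748*g^3 + 6.3778*g^2 + 0.238*g - 0.16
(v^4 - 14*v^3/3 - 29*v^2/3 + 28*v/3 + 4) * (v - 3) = v^5 - 23*v^4/3 + 13*v^3/3 + 115*v^2/3 - 24*v - 12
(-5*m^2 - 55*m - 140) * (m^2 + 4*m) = -5*m^4 - 75*m^3 - 360*m^2 - 560*m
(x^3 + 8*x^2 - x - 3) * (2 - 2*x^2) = -2*x^5 - 16*x^4 + 4*x^3 + 22*x^2 - 2*x - 6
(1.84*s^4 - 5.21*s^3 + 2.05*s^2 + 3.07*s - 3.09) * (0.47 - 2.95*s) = -5.428*s^5 + 16.2343*s^4 - 8.4962*s^3 - 8.093*s^2 + 10.5584*s - 1.4523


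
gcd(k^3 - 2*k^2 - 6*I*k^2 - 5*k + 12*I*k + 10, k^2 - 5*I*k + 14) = 1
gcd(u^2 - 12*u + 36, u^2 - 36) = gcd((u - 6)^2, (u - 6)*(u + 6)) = u - 6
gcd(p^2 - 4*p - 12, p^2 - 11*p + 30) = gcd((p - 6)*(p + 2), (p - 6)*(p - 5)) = p - 6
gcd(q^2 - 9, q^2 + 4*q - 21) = q - 3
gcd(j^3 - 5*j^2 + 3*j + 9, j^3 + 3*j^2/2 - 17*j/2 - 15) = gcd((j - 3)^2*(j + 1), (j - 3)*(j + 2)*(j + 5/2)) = j - 3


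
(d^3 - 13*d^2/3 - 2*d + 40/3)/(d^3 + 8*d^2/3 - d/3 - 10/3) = (d^2 - 6*d + 8)/(d^2 + d - 2)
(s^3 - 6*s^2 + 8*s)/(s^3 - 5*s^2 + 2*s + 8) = s/(s + 1)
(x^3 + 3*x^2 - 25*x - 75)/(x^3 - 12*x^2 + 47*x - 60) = (x^2 + 8*x + 15)/(x^2 - 7*x + 12)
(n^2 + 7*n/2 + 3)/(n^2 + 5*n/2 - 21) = (2*n^2 + 7*n + 6)/(2*n^2 + 5*n - 42)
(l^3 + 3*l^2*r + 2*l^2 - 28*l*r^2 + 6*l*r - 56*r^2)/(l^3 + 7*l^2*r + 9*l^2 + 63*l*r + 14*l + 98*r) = (l - 4*r)/(l + 7)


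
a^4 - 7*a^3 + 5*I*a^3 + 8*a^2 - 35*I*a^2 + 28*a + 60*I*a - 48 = (a - 4)*(a - 3)*(a + I)*(a + 4*I)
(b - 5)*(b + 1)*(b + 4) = b^3 - 21*b - 20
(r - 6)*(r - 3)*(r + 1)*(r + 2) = r^4 - 6*r^3 - 7*r^2 + 36*r + 36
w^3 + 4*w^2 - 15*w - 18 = (w - 3)*(w + 1)*(w + 6)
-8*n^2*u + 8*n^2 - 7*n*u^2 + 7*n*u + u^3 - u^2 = (-8*n + u)*(n + u)*(u - 1)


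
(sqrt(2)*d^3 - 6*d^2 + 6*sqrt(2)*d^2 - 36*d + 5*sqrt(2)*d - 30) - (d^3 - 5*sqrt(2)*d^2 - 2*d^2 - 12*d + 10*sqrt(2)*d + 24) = -d^3 + sqrt(2)*d^3 - 4*d^2 + 11*sqrt(2)*d^2 - 24*d - 5*sqrt(2)*d - 54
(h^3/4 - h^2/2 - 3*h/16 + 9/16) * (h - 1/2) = h^4/4 - 5*h^3/8 + h^2/16 + 21*h/32 - 9/32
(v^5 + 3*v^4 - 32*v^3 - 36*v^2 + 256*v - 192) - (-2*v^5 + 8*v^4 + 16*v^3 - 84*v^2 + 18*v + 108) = 3*v^5 - 5*v^4 - 48*v^3 + 48*v^2 + 238*v - 300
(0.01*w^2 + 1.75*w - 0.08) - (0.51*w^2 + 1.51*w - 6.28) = -0.5*w^2 + 0.24*w + 6.2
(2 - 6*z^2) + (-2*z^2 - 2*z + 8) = -8*z^2 - 2*z + 10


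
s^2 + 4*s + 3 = (s + 1)*(s + 3)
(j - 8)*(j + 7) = j^2 - j - 56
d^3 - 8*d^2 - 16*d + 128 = (d - 8)*(d - 4)*(d + 4)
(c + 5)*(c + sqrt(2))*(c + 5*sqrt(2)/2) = c^3 + 7*sqrt(2)*c^2/2 + 5*c^2 + 5*c + 35*sqrt(2)*c/2 + 25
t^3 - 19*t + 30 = (t - 3)*(t - 2)*(t + 5)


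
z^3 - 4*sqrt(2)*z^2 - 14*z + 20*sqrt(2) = (z - 5*sqrt(2))*(z - sqrt(2))*(z + 2*sqrt(2))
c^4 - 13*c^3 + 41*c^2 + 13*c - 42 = (c - 7)*(c - 6)*(c - 1)*(c + 1)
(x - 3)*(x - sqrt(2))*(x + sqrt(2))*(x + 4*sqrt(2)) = x^4 - 3*x^3 + 4*sqrt(2)*x^3 - 12*sqrt(2)*x^2 - 2*x^2 - 8*sqrt(2)*x + 6*x + 24*sqrt(2)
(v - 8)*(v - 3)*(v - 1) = v^3 - 12*v^2 + 35*v - 24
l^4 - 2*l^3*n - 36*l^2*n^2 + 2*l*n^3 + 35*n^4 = (l - 7*n)*(l - n)*(l + n)*(l + 5*n)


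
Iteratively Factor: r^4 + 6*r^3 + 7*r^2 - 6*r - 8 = (r + 2)*(r^3 + 4*r^2 - r - 4) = (r - 1)*(r + 2)*(r^2 + 5*r + 4) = (r - 1)*(r + 2)*(r + 4)*(r + 1)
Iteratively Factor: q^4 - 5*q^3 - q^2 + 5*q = (q - 1)*(q^3 - 4*q^2 - 5*q) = (q - 1)*(q + 1)*(q^2 - 5*q) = q*(q - 1)*(q + 1)*(q - 5)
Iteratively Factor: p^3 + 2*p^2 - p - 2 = (p - 1)*(p^2 + 3*p + 2) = (p - 1)*(p + 1)*(p + 2)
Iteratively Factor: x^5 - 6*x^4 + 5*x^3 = (x - 5)*(x^4 - x^3) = (x - 5)*(x - 1)*(x^3) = x*(x - 5)*(x - 1)*(x^2) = x^2*(x - 5)*(x - 1)*(x)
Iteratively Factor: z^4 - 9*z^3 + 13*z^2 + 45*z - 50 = (z - 5)*(z^3 - 4*z^2 - 7*z + 10) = (z - 5)*(z - 1)*(z^2 - 3*z - 10) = (z - 5)^2*(z - 1)*(z + 2)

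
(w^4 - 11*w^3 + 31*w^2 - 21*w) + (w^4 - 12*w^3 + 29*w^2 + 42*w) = 2*w^4 - 23*w^3 + 60*w^2 + 21*w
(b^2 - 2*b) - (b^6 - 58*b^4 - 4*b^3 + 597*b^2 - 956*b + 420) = -b^6 + 58*b^4 + 4*b^3 - 596*b^2 + 954*b - 420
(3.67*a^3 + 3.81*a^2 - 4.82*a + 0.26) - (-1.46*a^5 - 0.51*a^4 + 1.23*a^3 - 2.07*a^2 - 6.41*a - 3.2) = 1.46*a^5 + 0.51*a^4 + 2.44*a^3 + 5.88*a^2 + 1.59*a + 3.46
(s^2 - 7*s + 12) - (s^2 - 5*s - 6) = 18 - 2*s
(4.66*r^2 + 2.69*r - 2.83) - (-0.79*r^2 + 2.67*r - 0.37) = 5.45*r^2 + 0.02*r - 2.46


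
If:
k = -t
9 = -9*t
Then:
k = 1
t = -1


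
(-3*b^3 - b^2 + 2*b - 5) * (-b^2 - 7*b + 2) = 3*b^5 + 22*b^4 - b^3 - 11*b^2 + 39*b - 10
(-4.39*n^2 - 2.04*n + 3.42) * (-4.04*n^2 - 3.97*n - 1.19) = 17.7356*n^4 + 25.6699*n^3 - 0.493900000000001*n^2 - 11.1498*n - 4.0698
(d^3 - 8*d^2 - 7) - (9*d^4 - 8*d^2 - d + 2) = -9*d^4 + d^3 + d - 9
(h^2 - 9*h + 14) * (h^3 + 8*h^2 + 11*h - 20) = h^5 - h^4 - 47*h^3 - 7*h^2 + 334*h - 280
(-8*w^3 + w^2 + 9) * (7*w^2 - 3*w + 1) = -56*w^5 + 31*w^4 - 11*w^3 + 64*w^2 - 27*w + 9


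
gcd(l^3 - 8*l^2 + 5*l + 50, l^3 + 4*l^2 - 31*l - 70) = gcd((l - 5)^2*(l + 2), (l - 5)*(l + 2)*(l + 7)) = l^2 - 3*l - 10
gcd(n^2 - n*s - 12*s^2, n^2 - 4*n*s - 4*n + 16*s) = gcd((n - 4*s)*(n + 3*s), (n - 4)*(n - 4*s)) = -n + 4*s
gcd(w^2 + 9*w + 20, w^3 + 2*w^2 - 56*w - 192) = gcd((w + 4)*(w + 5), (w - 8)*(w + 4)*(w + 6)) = w + 4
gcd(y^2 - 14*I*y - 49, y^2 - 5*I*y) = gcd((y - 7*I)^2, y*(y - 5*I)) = 1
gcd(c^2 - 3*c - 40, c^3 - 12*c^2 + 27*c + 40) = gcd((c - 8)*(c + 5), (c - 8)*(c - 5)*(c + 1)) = c - 8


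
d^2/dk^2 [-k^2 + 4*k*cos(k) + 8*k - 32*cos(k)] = -4*k*cos(k) - 8*sin(k) + 32*cos(k) - 2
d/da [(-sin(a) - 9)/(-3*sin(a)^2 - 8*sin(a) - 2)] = (-54*sin(a) + 3*cos(a)^2 - 73)*cos(a)/(3*sin(a)^2 + 8*sin(a) + 2)^2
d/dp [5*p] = 5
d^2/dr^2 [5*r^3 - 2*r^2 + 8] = 30*r - 4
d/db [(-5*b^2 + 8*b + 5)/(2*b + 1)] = 2*(-5*b^2 - 5*b - 1)/(4*b^2 + 4*b + 1)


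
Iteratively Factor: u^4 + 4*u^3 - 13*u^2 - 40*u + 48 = (u - 3)*(u^3 + 7*u^2 + 8*u - 16) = (u - 3)*(u - 1)*(u^2 + 8*u + 16) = (u - 3)*(u - 1)*(u + 4)*(u + 4)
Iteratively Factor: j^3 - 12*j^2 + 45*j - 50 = (j - 2)*(j^2 - 10*j + 25) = (j - 5)*(j - 2)*(j - 5)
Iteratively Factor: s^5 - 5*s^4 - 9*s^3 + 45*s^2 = (s - 3)*(s^4 - 2*s^3 - 15*s^2) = (s - 5)*(s - 3)*(s^3 + 3*s^2) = s*(s - 5)*(s - 3)*(s^2 + 3*s) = s^2*(s - 5)*(s - 3)*(s + 3)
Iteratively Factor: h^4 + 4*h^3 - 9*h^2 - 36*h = (h)*(h^3 + 4*h^2 - 9*h - 36) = h*(h - 3)*(h^2 + 7*h + 12) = h*(h - 3)*(h + 3)*(h + 4)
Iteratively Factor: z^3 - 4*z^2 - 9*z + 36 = (z + 3)*(z^2 - 7*z + 12) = (z - 4)*(z + 3)*(z - 3)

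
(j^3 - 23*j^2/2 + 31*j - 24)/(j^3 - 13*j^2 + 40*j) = (j^2 - 7*j/2 + 3)/(j*(j - 5))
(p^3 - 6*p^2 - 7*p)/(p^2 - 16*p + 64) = p*(p^2 - 6*p - 7)/(p^2 - 16*p + 64)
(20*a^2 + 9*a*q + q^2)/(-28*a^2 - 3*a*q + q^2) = (5*a + q)/(-7*a + q)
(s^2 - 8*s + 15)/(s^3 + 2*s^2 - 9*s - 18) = (s - 5)/(s^2 + 5*s + 6)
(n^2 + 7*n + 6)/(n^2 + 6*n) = (n + 1)/n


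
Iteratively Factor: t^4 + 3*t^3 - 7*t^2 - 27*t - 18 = (t + 3)*(t^3 - 7*t - 6) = (t - 3)*(t + 3)*(t^2 + 3*t + 2) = (t - 3)*(t + 2)*(t + 3)*(t + 1)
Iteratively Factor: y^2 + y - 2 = (y + 2)*(y - 1)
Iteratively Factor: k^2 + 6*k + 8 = (k + 2)*(k + 4)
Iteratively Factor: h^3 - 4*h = (h + 2)*(h^2 - 2*h) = (h - 2)*(h + 2)*(h)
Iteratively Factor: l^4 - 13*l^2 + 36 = (l + 3)*(l^3 - 3*l^2 - 4*l + 12) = (l - 2)*(l + 3)*(l^2 - l - 6) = (l - 3)*(l - 2)*(l + 3)*(l + 2)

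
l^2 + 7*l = l*(l + 7)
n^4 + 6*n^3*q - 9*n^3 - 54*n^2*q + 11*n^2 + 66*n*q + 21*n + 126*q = (n - 7)*(n - 3)*(n + 1)*(n + 6*q)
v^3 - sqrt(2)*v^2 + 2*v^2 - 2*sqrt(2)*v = v*(v + 2)*(v - sqrt(2))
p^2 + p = p*(p + 1)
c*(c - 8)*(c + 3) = c^3 - 5*c^2 - 24*c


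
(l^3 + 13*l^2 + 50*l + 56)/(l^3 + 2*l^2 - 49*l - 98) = (l + 4)/(l - 7)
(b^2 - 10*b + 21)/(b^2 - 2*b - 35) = (b - 3)/(b + 5)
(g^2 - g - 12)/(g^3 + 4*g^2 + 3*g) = (g - 4)/(g*(g + 1))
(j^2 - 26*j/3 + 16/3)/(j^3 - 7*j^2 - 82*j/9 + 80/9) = 3/(3*j + 5)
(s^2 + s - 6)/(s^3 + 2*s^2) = (s^2 + s - 6)/(s^2*(s + 2))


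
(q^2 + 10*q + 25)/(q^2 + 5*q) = (q + 5)/q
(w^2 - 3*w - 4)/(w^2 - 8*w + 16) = (w + 1)/(w - 4)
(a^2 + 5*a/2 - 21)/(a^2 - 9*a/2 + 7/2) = (a + 6)/(a - 1)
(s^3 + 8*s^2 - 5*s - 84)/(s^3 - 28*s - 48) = (s^2 + 4*s - 21)/(s^2 - 4*s - 12)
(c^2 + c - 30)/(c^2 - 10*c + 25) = (c + 6)/(c - 5)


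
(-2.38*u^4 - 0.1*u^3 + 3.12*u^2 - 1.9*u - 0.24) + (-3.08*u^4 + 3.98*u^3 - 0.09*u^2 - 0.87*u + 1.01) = -5.46*u^4 + 3.88*u^3 + 3.03*u^2 - 2.77*u + 0.77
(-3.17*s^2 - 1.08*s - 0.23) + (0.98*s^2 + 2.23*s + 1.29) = -2.19*s^2 + 1.15*s + 1.06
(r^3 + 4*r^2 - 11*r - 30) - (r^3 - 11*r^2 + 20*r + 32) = 15*r^2 - 31*r - 62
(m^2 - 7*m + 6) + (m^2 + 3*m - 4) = 2*m^2 - 4*m + 2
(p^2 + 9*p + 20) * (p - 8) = p^3 + p^2 - 52*p - 160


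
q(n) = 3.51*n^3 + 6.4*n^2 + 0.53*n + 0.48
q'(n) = 10.53*n^2 + 12.8*n + 0.53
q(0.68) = 4.90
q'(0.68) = 14.10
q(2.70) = 117.65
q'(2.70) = 111.85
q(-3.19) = -50.02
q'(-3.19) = 66.85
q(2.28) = 76.56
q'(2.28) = 84.45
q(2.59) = 105.77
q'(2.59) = 104.32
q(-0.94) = 2.72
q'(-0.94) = -2.20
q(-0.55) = 1.54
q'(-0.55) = -3.32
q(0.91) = 8.91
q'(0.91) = 20.90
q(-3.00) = -38.28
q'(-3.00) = 56.90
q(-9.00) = -2044.68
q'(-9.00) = 738.26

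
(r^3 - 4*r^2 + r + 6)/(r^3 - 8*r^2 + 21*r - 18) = (r + 1)/(r - 3)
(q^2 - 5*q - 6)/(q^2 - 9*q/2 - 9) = 2*(q + 1)/(2*q + 3)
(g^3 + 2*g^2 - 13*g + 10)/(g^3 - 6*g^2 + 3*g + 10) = (g^2 + 4*g - 5)/(g^2 - 4*g - 5)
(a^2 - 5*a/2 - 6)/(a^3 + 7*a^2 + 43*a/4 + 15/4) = 2*(a - 4)/(2*a^2 + 11*a + 5)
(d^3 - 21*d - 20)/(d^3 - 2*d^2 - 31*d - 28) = (d - 5)/(d - 7)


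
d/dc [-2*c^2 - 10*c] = -4*c - 10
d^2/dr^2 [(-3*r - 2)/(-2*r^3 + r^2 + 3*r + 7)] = 2*(-(3*r + 2)*(-6*r^2 + 2*r + 3)^2 + (-18*r^2 + 6*r - (3*r + 2)*(6*r - 1) + 9)*(-2*r^3 + r^2 + 3*r + 7))/(-2*r^3 + r^2 + 3*r + 7)^3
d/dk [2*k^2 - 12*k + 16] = 4*k - 12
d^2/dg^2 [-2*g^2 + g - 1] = -4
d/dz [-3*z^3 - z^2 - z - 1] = -9*z^2 - 2*z - 1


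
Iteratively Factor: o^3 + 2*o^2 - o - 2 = (o + 1)*(o^2 + o - 2) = (o + 1)*(o + 2)*(o - 1)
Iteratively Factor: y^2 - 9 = (y + 3)*(y - 3)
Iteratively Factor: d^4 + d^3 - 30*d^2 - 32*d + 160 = (d + 4)*(d^3 - 3*d^2 - 18*d + 40) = (d - 5)*(d + 4)*(d^2 + 2*d - 8) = (d - 5)*(d + 4)^2*(d - 2)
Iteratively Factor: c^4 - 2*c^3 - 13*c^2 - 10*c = (c + 1)*(c^3 - 3*c^2 - 10*c) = c*(c + 1)*(c^2 - 3*c - 10) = c*(c - 5)*(c + 1)*(c + 2)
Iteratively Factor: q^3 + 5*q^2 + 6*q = (q + 3)*(q^2 + 2*q) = (q + 2)*(q + 3)*(q)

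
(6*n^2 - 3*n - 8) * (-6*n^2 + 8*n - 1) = -36*n^4 + 66*n^3 + 18*n^2 - 61*n + 8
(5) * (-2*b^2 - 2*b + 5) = -10*b^2 - 10*b + 25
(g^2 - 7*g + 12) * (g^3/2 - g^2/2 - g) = g^5/2 - 4*g^4 + 17*g^3/2 + g^2 - 12*g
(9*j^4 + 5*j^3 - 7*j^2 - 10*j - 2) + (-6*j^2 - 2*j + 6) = 9*j^4 + 5*j^3 - 13*j^2 - 12*j + 4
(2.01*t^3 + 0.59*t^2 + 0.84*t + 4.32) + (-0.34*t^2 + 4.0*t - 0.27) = 2.01*t^3 + 0.25*t^2 + 4.84*t + 4.05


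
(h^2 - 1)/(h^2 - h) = (h + 1)/h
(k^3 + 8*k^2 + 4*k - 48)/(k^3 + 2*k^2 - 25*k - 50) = (k^3 + 8*k^2 + 4*k - 48)/(k^3 + 2*k^2 - 25*k - 50)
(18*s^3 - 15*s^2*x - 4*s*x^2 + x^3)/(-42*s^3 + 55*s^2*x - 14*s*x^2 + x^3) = (3*s + x)/(-7*s + x)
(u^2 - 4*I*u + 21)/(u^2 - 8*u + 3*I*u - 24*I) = (u - 7*I)/(u - 8)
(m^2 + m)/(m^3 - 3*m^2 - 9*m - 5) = m/(m^2 - 4*m - 5)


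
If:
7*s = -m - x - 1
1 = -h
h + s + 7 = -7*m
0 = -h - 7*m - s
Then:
No Solution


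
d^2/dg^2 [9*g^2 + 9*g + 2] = 18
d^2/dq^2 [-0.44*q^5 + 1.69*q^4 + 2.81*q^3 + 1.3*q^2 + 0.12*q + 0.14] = -8.8*q^3 + 20.28*q^2 + 16.86*q + 2.6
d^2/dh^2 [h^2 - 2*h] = 2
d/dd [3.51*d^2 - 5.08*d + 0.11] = 7.02*d - 5.08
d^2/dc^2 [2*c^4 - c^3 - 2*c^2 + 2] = 24*c^2 - 6*c - 4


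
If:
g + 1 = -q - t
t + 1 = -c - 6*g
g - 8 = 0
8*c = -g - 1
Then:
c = -9/8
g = 8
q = 311/8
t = -383/8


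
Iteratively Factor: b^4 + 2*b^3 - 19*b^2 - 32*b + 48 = (b - 1)*(b^3 + 3*b^2 - 16*b - 48) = (b - 4)*(b - 1)*(b^2 + 7*b + 12) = (b - 4)*(b - 1)*(b + 4)*(b + 3)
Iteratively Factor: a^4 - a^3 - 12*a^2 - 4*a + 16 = (a + 2)*(a^3 - 3*a^2 - 6*a + 8) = (a - 1)*(a + 2)*(a^2 - 2*a - 8) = (a - 4)*(a - 1)*(a + 2)*(a + 2)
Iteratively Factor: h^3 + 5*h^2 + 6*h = (h + 3)*(h^2 + 2*h) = (h + 2)*(h + 3)*(h)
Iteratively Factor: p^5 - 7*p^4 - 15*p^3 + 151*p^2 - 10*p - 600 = (p - 5)*(p^4 - 2*p^3 - 25*p^2 + 26*p + 120) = (p - 5)*(p + 4)*(p^3 - 6*p^2 - p + 30) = (p - 5)*(p - 3)*(p + 4)*(p^2 - 3*p - 10) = (p - 5)*(p - 3)*(p + 2)*(p + 4)*(p - 5)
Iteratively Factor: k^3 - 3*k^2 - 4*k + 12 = (k + 2)*(k^2 - 5*k + 6) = (k - 3)*(k + 2)*(k - 2)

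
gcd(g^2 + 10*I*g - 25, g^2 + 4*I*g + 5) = g + 5*I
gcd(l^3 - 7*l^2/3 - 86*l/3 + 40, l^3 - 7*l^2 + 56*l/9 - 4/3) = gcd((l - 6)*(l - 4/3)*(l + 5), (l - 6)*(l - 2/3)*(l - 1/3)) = l - 6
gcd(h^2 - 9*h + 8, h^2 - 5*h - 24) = h - 8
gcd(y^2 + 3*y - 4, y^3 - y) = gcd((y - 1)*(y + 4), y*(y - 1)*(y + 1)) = y - 1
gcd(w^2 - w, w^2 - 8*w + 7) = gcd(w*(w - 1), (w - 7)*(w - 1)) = w - 1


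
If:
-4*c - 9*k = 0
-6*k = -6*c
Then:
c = 0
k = 0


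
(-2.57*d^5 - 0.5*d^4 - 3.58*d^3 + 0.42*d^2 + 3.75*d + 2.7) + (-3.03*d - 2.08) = -2.57*d^5 - 0.5*d^4 - 3.58*d^3 + 0.42*d^2 + 0.72*d + 0.62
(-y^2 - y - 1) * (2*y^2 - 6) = -2*y^4 - 2*y^3 + 4*y^2 + 6*y + 6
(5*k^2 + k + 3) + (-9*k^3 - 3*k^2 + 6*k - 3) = -9*k^3 + 2*k^2 + 7*k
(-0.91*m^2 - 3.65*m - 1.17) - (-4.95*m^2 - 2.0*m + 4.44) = 4.04*m^2 - 1.65*m - 5.61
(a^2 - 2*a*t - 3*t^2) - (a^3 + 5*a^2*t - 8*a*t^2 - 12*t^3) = -a^3 - 5*a^2*t + a^2 + 8*a*t^2 - 2*a*t + 12*t^3 - 3*t^2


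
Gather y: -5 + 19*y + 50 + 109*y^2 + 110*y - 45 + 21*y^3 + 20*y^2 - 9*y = 21*y^3 + 129*y^2 + 120*y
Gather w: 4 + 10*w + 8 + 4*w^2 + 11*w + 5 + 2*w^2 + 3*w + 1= 6*w^2 + 24*w + 18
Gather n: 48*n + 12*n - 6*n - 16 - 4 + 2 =54*n - 18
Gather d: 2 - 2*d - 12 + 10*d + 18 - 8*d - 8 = 0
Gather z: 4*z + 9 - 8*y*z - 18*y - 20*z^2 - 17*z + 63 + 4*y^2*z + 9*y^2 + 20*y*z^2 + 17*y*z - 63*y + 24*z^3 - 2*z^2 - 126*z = 9*y^2 - 81*y + 24*z^3 + z^2*(20*y - 22) + z*(4*y^2 + 9*y - 139) + 72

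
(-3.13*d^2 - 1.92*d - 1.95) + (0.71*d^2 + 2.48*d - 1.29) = -2.42*d^2 + 0.56*d - 3.24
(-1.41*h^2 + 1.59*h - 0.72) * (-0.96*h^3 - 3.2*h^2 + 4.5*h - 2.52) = 1.3536*h^5 + 2.9856*h^4 - 10.7418*h^3 + 13.0122*h^2 - 7.2468*h + 1.8144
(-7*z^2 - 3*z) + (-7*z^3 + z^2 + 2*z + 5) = -7*z^3 - 6*z^2 - z + 5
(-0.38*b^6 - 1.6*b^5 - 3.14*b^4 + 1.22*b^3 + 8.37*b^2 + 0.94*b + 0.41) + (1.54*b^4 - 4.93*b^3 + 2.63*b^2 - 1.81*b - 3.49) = -0.38*b^6 - 1.6*b^5 - 1.6*b^4 - 3.71*b^3 + 11.0*b^2 - 0.87*b - 3.08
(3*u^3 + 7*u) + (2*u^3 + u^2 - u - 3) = 5*u^3 + u^2 + 6*u - 3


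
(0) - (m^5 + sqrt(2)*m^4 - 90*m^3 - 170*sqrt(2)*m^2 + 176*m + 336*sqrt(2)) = -m^5 - sqrt(2)*m^4 + 90*m^3 + 170*sqrt(2)*m^2 - 176*m - 336*sqrt(2)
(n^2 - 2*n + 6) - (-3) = n^2 - 2*n + 9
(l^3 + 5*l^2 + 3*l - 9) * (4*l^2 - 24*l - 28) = 4*l^5 - 4*l^4 - 136*l^3 - 248*l^2 + 132*l + 252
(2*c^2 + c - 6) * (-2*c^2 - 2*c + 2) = -4*c^4 - 6*c^3 + 14*c^2 + 14*c - 12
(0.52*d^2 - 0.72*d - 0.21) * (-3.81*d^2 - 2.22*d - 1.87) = -1.9812*d^4 + 1.5888*d^3 + 1.4261*d^2 + 1.8126*d + 0.3927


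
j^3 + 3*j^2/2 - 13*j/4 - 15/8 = (j - 3/2)*(j + 1/2)*(j + 5/2)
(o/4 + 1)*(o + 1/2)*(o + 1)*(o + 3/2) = o^4/4 + 7*o^3/4 + 59*o^2/16 + 47*o/16 + 3/4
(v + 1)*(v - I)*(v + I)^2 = v^4 + v^3 + I*v^3 + v^2 + I*v^2 + v + I*v + I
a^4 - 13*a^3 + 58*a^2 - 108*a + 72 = (a - 6)*(a - 3)*(a - 2)^2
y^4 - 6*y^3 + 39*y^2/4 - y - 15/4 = (y - 3)*(y - 5/2)*(y - 1)*(y + 1/2)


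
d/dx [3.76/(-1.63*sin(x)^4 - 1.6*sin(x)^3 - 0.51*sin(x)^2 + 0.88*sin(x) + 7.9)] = (24.5152*sin(x)^3 + 18.048*sin(x)^2 + 3.8352*sin(x) - 3.3088)*cos(x)/(1.63*sin(x)^4 + 1.6*sin(x)^3 + 0.51*sin(x)^2 - 0.88*sin(x) - 7.9)^2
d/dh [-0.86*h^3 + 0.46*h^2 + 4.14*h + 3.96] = -2.58*h^2 + 0.92*h + 4.14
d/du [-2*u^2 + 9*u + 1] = 9 - 4*u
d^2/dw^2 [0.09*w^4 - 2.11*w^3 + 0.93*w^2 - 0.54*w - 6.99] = 1.08*w^2 - 12.66*w + 1.86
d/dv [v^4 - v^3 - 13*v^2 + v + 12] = 4*v^3 - 3*v^2 - 26*v + 1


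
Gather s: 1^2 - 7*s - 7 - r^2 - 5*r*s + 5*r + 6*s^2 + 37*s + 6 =-r^2 + 5*r + 6*s^2 + s*(30 - 5*r)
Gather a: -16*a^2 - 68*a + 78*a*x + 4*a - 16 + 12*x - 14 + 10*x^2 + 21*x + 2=-16*a^2 + a*(78*x - 64) + 10*x^2 + 33*x - 28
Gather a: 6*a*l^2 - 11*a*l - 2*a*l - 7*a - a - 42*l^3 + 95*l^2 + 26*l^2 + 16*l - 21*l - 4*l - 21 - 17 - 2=a*(6*l^2 - 13*l - 8) - 42*l^3 + 121*l^2 - 9*l - 40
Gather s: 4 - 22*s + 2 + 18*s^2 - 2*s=18*s^2 - 24*s + 6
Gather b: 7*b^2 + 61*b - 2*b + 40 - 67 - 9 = 7*b^2 + 59*b - 36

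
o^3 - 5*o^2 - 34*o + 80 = (o - 8)*(o - 2)*(o + 5)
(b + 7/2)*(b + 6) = b^2 + 19*b/2 + 21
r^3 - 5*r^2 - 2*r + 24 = (r - 4)*(r - 3)*(r + 2)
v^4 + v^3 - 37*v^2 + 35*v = v*(v - 5)*(v - 1)*(v + 7)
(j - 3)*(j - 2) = j^2 - 5*j + 6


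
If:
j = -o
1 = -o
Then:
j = 1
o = -1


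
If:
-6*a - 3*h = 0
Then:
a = -h/2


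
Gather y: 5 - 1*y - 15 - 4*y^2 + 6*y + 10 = -4*y^2 + 5*y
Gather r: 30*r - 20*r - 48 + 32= 10*r - 16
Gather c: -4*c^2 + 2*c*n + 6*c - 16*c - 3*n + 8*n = -4*c^2 + c*(2*n - 10) + 5*n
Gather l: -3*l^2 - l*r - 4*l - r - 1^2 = -3*l^2 + l*(-r - 4) - r - 1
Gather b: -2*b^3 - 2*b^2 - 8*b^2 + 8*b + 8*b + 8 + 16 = -2*b^3 - 10*b^2 + 16*b + 24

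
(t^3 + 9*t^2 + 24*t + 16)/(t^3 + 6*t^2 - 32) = (t + 1)/(t - 2)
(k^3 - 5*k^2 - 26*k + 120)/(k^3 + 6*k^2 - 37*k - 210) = (k - 4)/(k + 7)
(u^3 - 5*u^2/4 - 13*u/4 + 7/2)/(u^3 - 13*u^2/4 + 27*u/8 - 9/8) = 2*(4*u^2 - u - 14)/(8*u^2 - 18*u + 9)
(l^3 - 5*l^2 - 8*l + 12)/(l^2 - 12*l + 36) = (l^2 + l - 2)/(l - 6)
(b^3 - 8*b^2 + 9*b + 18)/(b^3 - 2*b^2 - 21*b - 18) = (b - 3)/(b + 3)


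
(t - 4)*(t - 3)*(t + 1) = t^3 - 6*t^2 + 5*t + 12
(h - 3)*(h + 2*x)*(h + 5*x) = h^3 + 7*h^2*x - 3*h^2 + 10*h*x^2 - 21*h*x - 30*x^2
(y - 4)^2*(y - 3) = y^3 - 11*y^2 + 40*y - 48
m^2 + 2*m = m*(m + 2)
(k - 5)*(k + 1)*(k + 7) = k^3 + 3*k^2 - 33*k - 35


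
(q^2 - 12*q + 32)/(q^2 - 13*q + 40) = (q - 4)/(q - 5)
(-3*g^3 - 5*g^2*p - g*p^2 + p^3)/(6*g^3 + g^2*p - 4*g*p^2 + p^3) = (g + p)/(-2*g + p)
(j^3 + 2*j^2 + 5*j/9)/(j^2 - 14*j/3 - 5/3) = j*(3*j + 5)/(3*(j - 5))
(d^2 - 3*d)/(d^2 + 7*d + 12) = d*(d - 3)/(d^2 + 7*d + 12)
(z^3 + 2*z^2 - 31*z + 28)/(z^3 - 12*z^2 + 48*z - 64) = (z^2 + 6*z - 7)/(z^2 - 8*z + 16)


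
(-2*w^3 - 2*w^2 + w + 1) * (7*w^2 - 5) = -14*w^5 - 14*w^4 + 17*w^3 + 17*w^2 - 5*w - 5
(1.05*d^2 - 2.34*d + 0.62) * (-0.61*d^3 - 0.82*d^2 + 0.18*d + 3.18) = -0.6405*d^5 + 0.5664*d^4 + 1.7296*d^3 + 2.4094*d^2 - 7.3296*d + 1.9716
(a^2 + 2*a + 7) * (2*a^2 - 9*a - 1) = 2*a^4 - 5*a^3 - 5*a^2 - 65*a - 7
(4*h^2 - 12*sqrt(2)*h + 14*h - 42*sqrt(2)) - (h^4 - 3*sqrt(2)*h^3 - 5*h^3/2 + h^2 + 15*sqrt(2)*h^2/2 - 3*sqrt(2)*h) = -h^4 + 5*h^3/2 + 3*sqrt(2)*h^3 - 15*sqrt(2)*h^2/2 + 3*h^2 - 9*sqrt(2)*h + 14*h - 42*sqrt(2)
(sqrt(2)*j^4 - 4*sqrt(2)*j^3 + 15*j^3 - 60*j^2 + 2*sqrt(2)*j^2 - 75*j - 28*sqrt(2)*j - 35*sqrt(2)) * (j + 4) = sqrt(2)*j^5 + 15*j^4 - 14*sqrt(2)*j^3 - 315*j^2 - 20*sqrt(2)*j^2 - 300*j - 147*sqrt(2)*j - 140*sqrt(2)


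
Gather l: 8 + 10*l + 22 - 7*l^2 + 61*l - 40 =-7*l^2 + 71*l - 10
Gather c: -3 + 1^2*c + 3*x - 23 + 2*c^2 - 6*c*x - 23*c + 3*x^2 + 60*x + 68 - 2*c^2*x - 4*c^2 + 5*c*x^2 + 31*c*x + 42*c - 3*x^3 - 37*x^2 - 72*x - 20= c^2*(-2*x - 2) + c*(5*x^2 + 25*x + 20) - 3*x^3 - 34*x^2 - 9*x + 22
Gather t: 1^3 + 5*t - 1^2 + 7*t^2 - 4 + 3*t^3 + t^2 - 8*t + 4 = 3*t^3 + 8*t^2 - 3*t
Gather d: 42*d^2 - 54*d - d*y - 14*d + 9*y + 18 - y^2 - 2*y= 42*d^2 + d*(-y - 68) - y^2 + 7*y + 18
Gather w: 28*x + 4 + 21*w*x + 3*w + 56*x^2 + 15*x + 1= w*(21*x + 3) + 56*x^2 + 43*x + 5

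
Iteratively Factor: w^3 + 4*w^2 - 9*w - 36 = (w + 3)*(w^2 + w - 12) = (w + 3)*(w + 4)*(w - 3)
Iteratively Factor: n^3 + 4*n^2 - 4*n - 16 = (n - 2)*(n^2 + 6*n + 8) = (n - 2)*(n + 4)*(n + 2)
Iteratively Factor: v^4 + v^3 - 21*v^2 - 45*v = (v + 3)*(v^3 - 2*v^2 - 15*v) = v*(v + 3)*(v^2 - 2*v - 15) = v*(v + 3)^2*(v - 5)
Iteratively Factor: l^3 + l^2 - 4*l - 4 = (l + 1)*(l^2 - 4) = (l - 2)*(l + 1)*(l + 2)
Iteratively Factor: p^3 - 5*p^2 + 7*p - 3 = (p - 3)*(p^2 - 2*p + 1) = (p - 3)*(p - 1)*(p - 1)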